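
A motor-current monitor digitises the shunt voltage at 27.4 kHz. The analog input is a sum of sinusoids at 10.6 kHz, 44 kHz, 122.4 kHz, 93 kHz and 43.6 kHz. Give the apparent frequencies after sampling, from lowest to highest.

10.6 kHz, 10.8 kHz, 11.2 kHz, 12.8 kHz

fs/2 = 13.7 kHz.
10.6 kHz ≤ fs/2 = 13.7 kHz, passes unchanged.
44 kHz mod fs = 16.6 kHz.
16.6 kHz > fs/2 = 13.7 kHz, folds to fs − 16.6 kHz = 10.8 kHz.
122.4 kHz mod fs = 12.8 kHz.
12.8 kHz ≤ fs/2 = 13.7 kHz, appears at 12.8 kHz.
93 kHz mod fs = 10.8 kHz.
10.8 kHz ≤ fs/2 = 13.7 kHz, appears at 10.8 kHz.
43.6 kHz mod fs = 16.2 kHz.
16.2 kHz > fs/2 = 13.7 kHz, folds to fs − 16.2 kHz = 11.2 kHz.
Distinct values: {10.6 kHz, 10.8 kHz, 11.2 kHz, 12.8 kHz}.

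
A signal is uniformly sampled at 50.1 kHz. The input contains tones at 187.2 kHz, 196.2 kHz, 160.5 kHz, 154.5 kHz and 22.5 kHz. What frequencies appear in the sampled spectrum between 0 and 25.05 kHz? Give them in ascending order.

fs/2 = 25.05 kHz.
187.2 kHz mod fs = 36.9 kHz.
36.9 kHz > fs/2 = 25.05 kHz, folds to fs − 36.9 kHz = 13.2 kHz.
196.2 kHz mod fs = 45.9 kHz.
45.9 kHz > fs/2 = 25.05 kHz, folds to fs − 45.9 kHz = 4.2 kHz.
160.5 kHz mod fs = 10.2 kHz.
10.2 kHz ≤ fs/2 = 25.05 kHz, appears at 10.2 kHz.
154.5 kHz mod fs = 4.2 kHz.
4.2 kHz ≤ fs/2 = 25.05 kHz, appears at 4.2 kHz.
22.5 kHz ≤ fs/2 = 25.05 kHz, passes unchanged.
Distinct values: {4.2 kHz, 10.2 kHz, 13.2 kHz, 22.5 kHz}.

4.2 kHz, 10.2 kHz, 13.2 kHz, 22.5 kHz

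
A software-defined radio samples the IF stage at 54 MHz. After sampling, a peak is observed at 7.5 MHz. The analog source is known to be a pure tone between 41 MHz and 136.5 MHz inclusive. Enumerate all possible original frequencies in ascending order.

Frequencies that alias to 7.5 MHz are k·fs ± 7.5 MHz for integer k ≥ 0.
k=0: 7.5 MHz.
k=1: 46.5 MHz, 61.5 MHz.
k=2: 100.5 MHz, 115.5 MHz.
k=3: 154.5 MHz, 169.5 MHz.
Within [41 MHz, 136.5 MHz]: 46.5 MHz, 61.5 MHz, 100.5 MHz, 115.5 MHz.

46.5 MHz, 61.5 MHz, 100.5 MHz, 115.5 MHz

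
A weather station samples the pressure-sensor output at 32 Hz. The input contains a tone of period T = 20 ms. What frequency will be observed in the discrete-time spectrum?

14 Hz

T = 20 ms → f = 1/T = 50 Hz.
50 Hz mod fs = 18 Hz.
18 Hz > fs/2 = 16 Hz, folds to fs − 18 Hz = 14 Hz.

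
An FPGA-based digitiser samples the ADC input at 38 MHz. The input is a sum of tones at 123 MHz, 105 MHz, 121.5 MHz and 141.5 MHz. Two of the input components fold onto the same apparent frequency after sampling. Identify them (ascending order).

105 MHz, 123 MHz

fs/2 = 19 MHz.
123 MHz mod fs = 9 MHz.
9 MHz ≤ fs/2 = 19 MHz, appears at 9 MHz.
105 MHz mod fs = 29 MHz.
29 MHz > fs/2 = 19 MHz, folds to fs − 29 MHz = 9 MHz.
121.5 MHz mod fs = 7.5 MHz.
7.5 MHz ≤ fs/2 = 19 MHz, appears at 7.5 MHz.
141.5 MHz mod fs = 27.5 MHz.
27.5 MHz > fs/2 = 19 MHz, folds to fs − 27.5 MHz = 10.5 MHz.
105 MHz and 123 MHz both map to 9 MHz.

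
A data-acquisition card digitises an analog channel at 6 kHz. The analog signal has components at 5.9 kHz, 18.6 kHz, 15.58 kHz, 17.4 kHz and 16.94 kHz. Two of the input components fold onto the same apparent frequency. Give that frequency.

0.6 kHz

fs/2 = 3 kHz.
5.9 kHz > fs/2 = 3 kHz, folds to fs − 5.9 kHz = 0.1 kHz.
18.6 kHz mod fs = 0.6 kHz.
0.6 kHz ≤ fs/2 = 3 kHz, appears at 0.6 kHz.
15.58 kHz mod fs = 3.58 kHz.
3.58 kHz > fs/2 = 3 kHz, folds to fs − 3.58 kHz = 2.42 kHz.
17.4 kHz mod fs = 5.4 kHz.
5.4 kHz > fs/2 = 3 kHz, folds to fs − 5.4 kHz = 0.6 kHz.
16.94 kHz mod fs = 4.94 kHz.
4.94 kHz > fs/2 = 3 kHz, folds to fs − 4.94 kHz = 1.06 kHz.
17.4 kHz and 18.6 kHz both map to 0.6 kHz.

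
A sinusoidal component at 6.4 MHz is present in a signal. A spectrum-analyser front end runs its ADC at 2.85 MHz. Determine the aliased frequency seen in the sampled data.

6.4 MHz mod fs = 0.7 MHz.
0.7 MHz ≤ fs/2 = 1.425 MHz, appears at 0.7 MHz.

0.7 MHz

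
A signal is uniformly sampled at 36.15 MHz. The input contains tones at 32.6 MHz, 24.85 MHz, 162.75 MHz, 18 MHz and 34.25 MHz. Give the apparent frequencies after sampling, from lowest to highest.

1.9 MHz, 3.55 MHz, 11.3 MHz, 18 MHz

fs/2 = 18.075 MHz.
32.6 MHz > fs/2 = 18.075 MHz, folds to fs − 32.6 MHz = 3.55 MHz.
24.85 MHz > fs/2 = 18.075 MHz, folds to fs − 24.85 MHz = 11.3 MHz.
162.75 MHz mod fs = 18.15 MHz.
18.15 MHz > fs/2 = 18.075 MHz, folds to fs − 18.15 MHz = 18 MHz.
18 MHz ≤ fs/2 = 18.075 MHz, passes unchanged.
34.25 MHz > fs/2 = 18.075 MHz, folds to fs − 34.25 MHz = 1.9 MHz.
Distinct values: {1.9 MHz, 3.55 MHz, 11.3 MHz, 18 MHz}.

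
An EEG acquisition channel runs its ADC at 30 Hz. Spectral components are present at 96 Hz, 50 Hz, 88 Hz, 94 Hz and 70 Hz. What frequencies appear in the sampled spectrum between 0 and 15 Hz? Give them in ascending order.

2 Hz, 4 Hz, 6 Hz, 10 Hz

fs/2 = 15 Hz.
96 Hz mod fs = 6 Hz.
6 Hz ≤ fs/2 = 15 Hz, appears at 6 Hz.
50 Hz mod fs = 20 Hz.
20 Hz > fs/2 = 15 Hz, folds to fs − 20 Hz = 10 Hz.
88 Hz mod fs = 28 Hz.
28 Hz > fs/2 = 15 Hz, folds to fs − 28 Hz = 2 Hz.
94 Hz mod fs = 4 Hz.
4 Hz ≤ fs/2 = 15 Hz, appears at 4 Hz.
70 Hz mod fs = 10 Hz.
10 Hz ≤ fs/2 = 15 Hz, appears at 10 Hz.
Distinct values: {2 Hz, 4 Hz, 6 Hz, 10 Hz}.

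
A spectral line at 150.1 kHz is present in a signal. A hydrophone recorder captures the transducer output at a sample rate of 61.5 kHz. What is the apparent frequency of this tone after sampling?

150.1 kHz mod fs = 27.1 kHz.
27.1 kHz ≤ fs/2 = 30.75 kHz, appears at 27.1 kHz.

27.1 kHz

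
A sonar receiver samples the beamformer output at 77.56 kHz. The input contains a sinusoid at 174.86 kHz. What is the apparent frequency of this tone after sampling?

19.74 kHz

174.86 kHz mod fs = 19.74 kHz.
19.74 kHz ≤ fs/2 = 38.78 kHz, appears at 19.74 kHz.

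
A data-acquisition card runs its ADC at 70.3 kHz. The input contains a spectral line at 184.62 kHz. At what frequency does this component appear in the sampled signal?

184.62 kHz mod fs = 44.02 kHz.
44.02 kHz > fs/2 = 35.15 kHz, folds to fs − 44.02 kHz = 26.28 kHz.

26.28 kHz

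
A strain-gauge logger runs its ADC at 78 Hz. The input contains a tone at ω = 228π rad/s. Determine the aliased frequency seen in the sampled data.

ω = 228π rad/s → f = ω/(2π) = 114 Hz.
114 Hz mod fs = 36 Hz.
36 Hz ≤ fs/2 = 39 Hz, appears at 36 Hz.

36 Hz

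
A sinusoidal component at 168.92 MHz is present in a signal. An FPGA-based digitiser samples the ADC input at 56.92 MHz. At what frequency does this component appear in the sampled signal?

1.84 MHz

168.92 MHz mod fs = 55.08 MHz.
55.08 MHz > fs/2 = 28.46 MHz, folds to fs − 55.08 MHz = 1.84 MHz.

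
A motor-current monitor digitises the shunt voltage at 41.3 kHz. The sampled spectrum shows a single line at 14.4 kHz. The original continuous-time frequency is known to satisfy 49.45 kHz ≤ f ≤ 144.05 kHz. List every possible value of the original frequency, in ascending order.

55.7 kHz, 68.2 kHz, 97 kHz, 109.5 kHz, 138.3 kHz

Frequencies that alias to 14.4 kHz are k·fs ± 14.4 kHz for integer k ≥ 0.
k=0: 14.4 kHz.
k=1: 26.9 kHz, 55.7 kHz.
k=2: 68.2 kHz, 97 kHz.
k=3: 109.5 kHz, 138.3 kHz.
k=4: 150.8 kHz, 179.6 kHz.
Within [49.45 kHz, 144.05 kHz]: 55.7 kHz, 68.2 kHz, 97 kHz, 109.5 kHz, 138.3 kHz.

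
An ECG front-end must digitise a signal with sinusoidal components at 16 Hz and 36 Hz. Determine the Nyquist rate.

Highest-frequency component: 36 Hz.
Nyquist rate = 2 × 36 Hz = 72 Hz.

72 Hz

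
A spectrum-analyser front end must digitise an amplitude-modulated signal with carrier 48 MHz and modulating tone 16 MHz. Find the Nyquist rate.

128 MHz

AM sidebands sit at fc ± fm = 32 MHz and 64 MHz.
Highest-frequency component: 64 MHz.
Nyquist rate = 2 × 64 MHz = 128 MHz.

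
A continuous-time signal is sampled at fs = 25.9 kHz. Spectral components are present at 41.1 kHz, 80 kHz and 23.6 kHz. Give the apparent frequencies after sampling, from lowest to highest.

2.3 kHz, 10.7 kHz

fs/2 = 12.95 kHz.
41.1 kHz mod fs = 15.2 kHz.
15.2 kHz > fs/2 = 12.95 kHz, folds to fs − 15.2 kHz = 10.7 kHz.
80 kHz mod fs = 2.3 kHz.
2.3 kHz ≤ fs/2 = 12.95 kHz, appears at 2.3 kHz.
23.6 kHz > fs/2 = 12.95 kHz, folds to fs − 23.6 kHz = 2.3 kHz.
Distinct values: {2.3 kHz, 10.7 kHz}.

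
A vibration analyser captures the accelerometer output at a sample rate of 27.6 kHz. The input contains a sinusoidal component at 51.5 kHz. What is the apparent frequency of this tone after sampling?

51.5 kHz mod fs = 23.9 kHz.
23.9 kHz > fs/2 = 13.8 kHz, folds to fs − 23.9 kHz = 3.7 kHz.

3.7 kHz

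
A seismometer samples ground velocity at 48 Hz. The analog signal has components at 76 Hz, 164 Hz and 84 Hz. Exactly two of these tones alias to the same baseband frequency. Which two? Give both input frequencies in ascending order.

fs/2 = 24 Hz.
76 Hz mod fs = 28 Hz.
28 Hz > fs/2 = 24 Hz, folds to fs − 28 Hz = 20 Hz.
164 Hz mod fs = 20 Hz.
20 Hz ≤ fs/2 = 24 Hz, appears at 20 Hz.
84 Hz mod fs = 36 Hz.
36 Hz > fs/2 = 24 Hz, folds to fs − 36 Hz = 12 Hz.
76 Hz and 164 Hz both map to 20 Hz.

76 Hz, 164 Hz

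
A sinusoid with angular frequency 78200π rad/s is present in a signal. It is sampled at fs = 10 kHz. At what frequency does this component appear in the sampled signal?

0.9 kHz

ω = 78200π rad/s → f = ω/(2π) = 39100 Hz = 39.1 kHz.
39.1 kHz mod fs = 9.1 kHz.
9.1 kHz > fs/2 = 5 kHz, folds to fs − 9.1 kHz = 0.9 kHz.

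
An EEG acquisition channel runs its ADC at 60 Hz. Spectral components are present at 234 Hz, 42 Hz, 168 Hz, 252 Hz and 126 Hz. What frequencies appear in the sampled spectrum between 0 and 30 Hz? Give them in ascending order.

6 Hz, 12 Hz, 18 Hz

fs/2 = 30 Hz.
234 Hz mod fs = 54 Hz.
54 Hz > fs/2 = 30 Hz, folds to fs − 54 Hz = 6 Hz.
42 Hz > fs/2 = 30 Hz, folds to fs − 42 Hz = 18 Hz.
168 Hz mod fs = 48 Hz.
48 Hz > fs/2 = 30 Hz, folds to fs − 48 Hz = 12 Hz.
252 Hz mod fs = 12 Hz.
12 Hz ≤ fs/2 = 30 Hz, appears at 12 Hz.
126 Hz mod fs = 6 Hz.
6 Hz ≤ fs/2 = 30 Hz, appears at 6 Hz.
Distinct values: {6 Hz, 12 Hz, 18 Hz}.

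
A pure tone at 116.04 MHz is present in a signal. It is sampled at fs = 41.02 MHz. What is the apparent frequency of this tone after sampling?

7.02 MHz

116.04 MHz mod fs = 34 MHz.
34 MHz > fs/2 = 20.51 MHz, folds to fs − 34 MHz = 7.02 MHz.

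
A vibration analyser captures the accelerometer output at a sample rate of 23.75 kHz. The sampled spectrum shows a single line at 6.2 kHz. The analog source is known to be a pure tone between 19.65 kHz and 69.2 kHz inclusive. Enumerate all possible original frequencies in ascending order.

Frequencies that alias to 6.2 kHz are k·fs ± 6.2 kHz for integer k ≥ 0.
k=0: 6.2 kHz.
k=1: 17.55 kHz, 29.95 kHz.
k=2: 41.3 kHz, 53.7 kHz.
k=3: 65.05 kHz, 77.45 kHz.
k=4: 88.8 kHz, 101.2 kHz.
Within [19.65 kHz, 69.2 kHz]: 29.95 kHz, 41.3 kHz, 53.7 kHz, 65.05 kHz.

29.95 kHz, 41.3 kHz, 53.7 kHz, 65.05 kHz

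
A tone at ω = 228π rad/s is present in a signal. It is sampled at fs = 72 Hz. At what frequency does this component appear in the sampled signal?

30 Hz

ω = 228π rad/s → f = ω/(2π) = 114 Hz.
114 Hz mod fs = 42 Hz.
42 Hz > fs/2 = 36 Hz, folds to fs − 42 Hz = 30 Hz.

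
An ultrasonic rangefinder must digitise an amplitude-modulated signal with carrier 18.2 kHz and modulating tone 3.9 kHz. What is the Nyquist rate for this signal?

AM sidebands sit at fc ± fm = 14.3 kHz and 22.1 kHz.
Highest-frequency component: 22.1 kHz.
Nyquist rate = 2 × 22.1 kHz = 44.2 kHz.

44.2 kHz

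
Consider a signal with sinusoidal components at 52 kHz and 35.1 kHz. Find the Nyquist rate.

Highest-frequency component: 52 kHz.
Nyquist rate = 2 × 52 kHz = 104 kHz.

104 kHz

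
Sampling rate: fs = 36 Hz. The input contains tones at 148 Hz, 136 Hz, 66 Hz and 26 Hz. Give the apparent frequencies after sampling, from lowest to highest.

4 Hz, 6 Hz, 8 Hz, 10 Hz

fs/2 = 18 Hz.
148 Hz mod fs = 4 Hz.
4 Hz ≤ fs/2 = 18 Hz, appears at 4 Hz.
136 Hz mod fs = 28 Hz.
28 Hz > fs/2 = 18 Hz, folds to fs − 28 Hz = 8 Hz.
66 Hz mod fs = 30 Hz.
30 Hz > fs/2 = 18 Hz, folds to fs − 30 Hz = 6 Hz.
26 Hz > fs/2 = 18 Hz, folds to fs − 26 Hz = 10 Hz.
Distinct values: {4 Hz, 6 Hz, 8 Hz, 10 Hz}.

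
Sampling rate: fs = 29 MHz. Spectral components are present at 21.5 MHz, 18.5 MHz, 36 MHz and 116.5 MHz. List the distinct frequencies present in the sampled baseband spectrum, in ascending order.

fs/2 = 14.5 MHz.
21.5 MHz > fs/2 = 14.5 MHz, folds to fs − 21.5 MHz = 7.5 MHz.
18.5 MHz > fs/2 = 14.5 MHz, folds to fs − 18.5 MHz = 10.5 MHz.
36 MHz mod fs = 7 MHz.
7 MHz ≤ fs/2 = 14.5 MHz, appears at 7 MHz.
116.5 MHz mod fs = 0.5 MHz.
0.5 MHz ≤ fs/2 = 14.5 MHz, appears at 0.5 MHz.
Distinct values: {0.5 MHz, 7 MHz, 7.5 MHz, 10.5 MHz}.

0.5 MHz, 7 MHz, 7.5 MHz, 10.5 MHz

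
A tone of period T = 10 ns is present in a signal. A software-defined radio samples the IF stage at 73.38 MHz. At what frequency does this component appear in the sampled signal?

26.62 MHz

T = 10 ns → f = 1/T = 100 MHz.
100 MHz mod fs = 26.62 MHz.
26.62 MHz ≤ fs/2 = 36.69 MHz, appears at 26.62 MHz.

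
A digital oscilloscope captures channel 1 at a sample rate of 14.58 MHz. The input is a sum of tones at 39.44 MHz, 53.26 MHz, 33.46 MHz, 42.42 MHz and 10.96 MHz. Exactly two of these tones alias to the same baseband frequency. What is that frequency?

4.3 MHz

fs/2 = 7.29 MHz.
39.44 MHz mod fs = 10.28 MHz.
10.28 MHz > fs/2 = 7.29 MHz, folds to fs − 10.28 MHz = 4.3 MHz.
53.26 MHz mod fs = 9.52 MHz.
9.52 MHz > fs/2 = 7.29 MHz, folds to fs − 9.52 MHz = 5.06 MHz.
33.46 MHz mod fs = 4.3 MHz.
4.3 MHz ≤ fs/2 = 7.29 MHz, appears at 4.3 MHz.
42.42 MHz mod fs = 13.26 MHz.
13.26 MHz > fs/2 = 7.29 MHz, folds to fs − 13.26 MHz = 1.32 MHz.
10.96 MHz > fs/2 = 7.29 MHz, folds to fs − 10.96 MHz = 3.62 MHz.
33.46 MHz and 39.44 MHz both map to 4.3 MHz.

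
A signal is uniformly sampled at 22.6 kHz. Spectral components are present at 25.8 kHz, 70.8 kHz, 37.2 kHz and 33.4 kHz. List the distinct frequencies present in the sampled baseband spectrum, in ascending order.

3 kHz, 3.2 kHz, 8 kHz, 10.8 kHz

fs/2 = 11.3 kHz.
25.8 kHz mod fs = 3.2 kHz.
3.2 kHz ≤ fs/2 = 11.3 kHz, appears at 3.2 kHz.
70.8 kHz mod fs = 3 kHz.
3 kHz ≤ fs/2 = 11.3 kHz, appears at 3 kHz.
37.2 kHz mod fs = 14.6 kHz.
14.6 kHz > fs/2 = 11.3 kHz, folds to fs − 14.6 kHz = 8 kHz.
33.4 kHz mod fs = 10.8 kHz.
10.8 kHz ≤ fs/2 = 11.3 kHz, appears at 10.8 kHz.
Distinct values: {3 kHz, 3.2 kHz, 8 kHz, 10.8 kHz}.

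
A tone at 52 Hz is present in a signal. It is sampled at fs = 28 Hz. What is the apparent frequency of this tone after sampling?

4 Hz

52 Hz mod fs = 24 Hz.
24 Hz > fs/2 = 14 Hz, folds to fs − 24 Hz = 4 Hz.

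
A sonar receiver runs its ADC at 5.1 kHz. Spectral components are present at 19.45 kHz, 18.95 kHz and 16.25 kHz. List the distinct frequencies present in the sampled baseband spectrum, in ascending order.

fs/2 = 2.55 kHz.
19.45 kHz mod fs = 4.15 kHz.
4.15 kHz > fs/2 = 2.55 kHz, folds to fs − 4.15 kHz = 0.95 kHz.
18.95 kHz mod fs = 3.65 kHz.
3.65 kHz > fs/2 = 2.55 kHz, folds to fs − 3.65 kHz = 1.45 kHz.
16.25 kHz mod fs = 0.95 kHz.
0.95 kHz ≤ fs/2 = 2.55 kHz, appears at 0.95 kHz.
Distinct values: {0.95 kHz, 1.45 kHz}.

0.95 kHz, 1.45 kHz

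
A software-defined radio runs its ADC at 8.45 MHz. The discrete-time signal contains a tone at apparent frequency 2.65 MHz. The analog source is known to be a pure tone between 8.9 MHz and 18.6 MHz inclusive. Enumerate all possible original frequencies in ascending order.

11.1 MHz, 14.25 MHz

Frequencies that alias to 2.65 MHz are k·fs ± 2.65 MHz for integer k ≥ 0.
k=0: 2.65 MHz.
k=1: 5.8 MHz, 11.1 MHz.
k=2: 14.25 MHz, 19.55 MHz.
k=3: 22.7 MHz, 28 MHz.
Within [8.9 MHz, 18.6 MHz]: 11.1 MHz, 14.25 MHz.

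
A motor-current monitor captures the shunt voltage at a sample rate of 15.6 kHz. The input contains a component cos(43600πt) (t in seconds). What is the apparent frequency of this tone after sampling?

ω = 43600π rad/s → f = ω/(2π) = 21800 Hz = 21.8 kHz.
21.8 kHz mod fs = 6.2 kHz.
6.2 kHz ≤ fs/2 = 7.8 kHz, appears at 6.2 kHz.

6.2 kHz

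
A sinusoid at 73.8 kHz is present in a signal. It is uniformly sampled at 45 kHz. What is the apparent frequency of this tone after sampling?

73.8 kHz mod fs = 28.8 kHz.
28.8 kHz > fs/2 = 22.5 kHz, folds to fs − 28.8 kHz = 16.2 kHz.

16.2 kHz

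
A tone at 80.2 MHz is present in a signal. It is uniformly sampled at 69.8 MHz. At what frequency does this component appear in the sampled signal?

10.4 MHz

80.2 MHz mod fs = 10.4 MHz.
10.4 MHz ≤ fs/2 = 34.9 MHz, appears at 10.4 MHz.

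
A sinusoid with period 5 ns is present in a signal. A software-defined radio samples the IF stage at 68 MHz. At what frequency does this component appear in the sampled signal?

4 MHz

T = 5 ns → f = 1/T = 200 MHz.
200 MHz mod fs = 64 MHz.
64 MHz > fs/2 = 34 MHz, folds to fs − 64 MHz = 4 MHz.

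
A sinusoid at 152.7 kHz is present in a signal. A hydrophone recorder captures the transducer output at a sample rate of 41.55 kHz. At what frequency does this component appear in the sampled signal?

13.5 kHz

152.7 kHz mod fs = 28.05 kHz.
28.05 kHz > fs/2 = 20.775 kHz, folds to fs − 28.05 kHz = 13.5 kHz.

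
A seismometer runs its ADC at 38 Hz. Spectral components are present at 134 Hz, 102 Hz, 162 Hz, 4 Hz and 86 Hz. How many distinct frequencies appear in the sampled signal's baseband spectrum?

fs/2 = 19 Hz.
134 Hz mod fs = 20 Hz.
20 Hz > fs/2 = 19 Hz, folds to fs − 20 Hz = 18 Hz.
102 Hz mod fs = 26 Hz.
26 Hz > fs/2 = 19 Hz, folds to fs − 26 Hz = 12 Hz.
162 Hz mod fs = 10 Hz.
10 Hz ≤ fs/2 = 19 Hz, appears at 10 Hz.
4 Hz ≤ fs/2 = 19 Hz, passes unchanged.
86 Hz mod fs = 10 Hz.
10 Hz ≤ fs/2 = 19 Hz, appears at 10 Hz.
Distinct values: {4 Hz, 10 Hz, 12 Hz, 18 Hz} → 4.

4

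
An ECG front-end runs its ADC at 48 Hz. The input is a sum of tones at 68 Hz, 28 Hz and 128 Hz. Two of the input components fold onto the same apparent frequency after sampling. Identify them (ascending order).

28 Hz, 68 Hz

fs/2 = 24 Hz.
68 Hz mod fs = 20 Hz.
20 Hz ≤ fs/2 = 24 Hz, appears at 20 Hz.
28 Hz > fs/2 = 24 Hz, folds to fs − 28 Hz = 20 Hz.
128 Hz mod fs = 32 Hz.
32 Hz > fs/2 = 24 Hz, folds to fs − 32 Hz = 16 Hz.
28 Hz and 68 Hz both map to 20 Hz.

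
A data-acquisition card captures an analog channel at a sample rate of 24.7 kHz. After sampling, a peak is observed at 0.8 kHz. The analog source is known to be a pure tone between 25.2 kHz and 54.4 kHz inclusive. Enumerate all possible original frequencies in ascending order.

25.5 kHz, 48.6 kHz, 50.2 kHz

Frequencies that alias to 0.8 kHz are k·fs ± 0.8 kHz for integer k ≥ 0.
k=0: 0.8 kHz.
k=1: 23.9 kHz, 25.5 kHz.
k=2: 48.6 kHz, 50.2 kHz.
k=3: 73.3 kHz, 74.9 kHz.
Within [25.2 kHz, 54.4 kHz]: 25.5 kHz, 48.6 kHz, 50.2 kHz.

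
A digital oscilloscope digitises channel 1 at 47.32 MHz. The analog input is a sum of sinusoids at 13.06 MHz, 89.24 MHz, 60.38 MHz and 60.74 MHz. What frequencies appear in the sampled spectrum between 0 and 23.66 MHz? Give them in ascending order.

5.4 MHz, 13.06 MHz, 13.42 MHz

fs/2 = 23.66 MHz.
13.06 MHz ≤ fs/2 = 23.66 MHz, passes unchanged.
89.24 MHz mod fs = 41.92 MHz.
41.92 MHz > fs/2 = 23.66 MHz, folds to fs − 41.92 MHz = 5.4 MHz.
60.38 MHz mod fs = 13.06 MHz.
13.06 MHz ≤ fs/2 = 23.66 MHz, appears at 13.06 MHz.
60.74 MHz mod fs = 13.42 MHz.
13.42 MHz ≤ fs/2 = 23.66 MHz, appears at 13.42 MHz.
Distinct values: {5.4 MHz, 13.06 MHz, 13.42 MHz}.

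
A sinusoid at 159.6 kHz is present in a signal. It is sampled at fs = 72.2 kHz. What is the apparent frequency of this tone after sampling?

15.2 kHz

159.6 kHz mod fs = 15.2 kHz.
15.2 kHz ≤ fs/2 = 36.1 kHz, appears at 15.2 kHz.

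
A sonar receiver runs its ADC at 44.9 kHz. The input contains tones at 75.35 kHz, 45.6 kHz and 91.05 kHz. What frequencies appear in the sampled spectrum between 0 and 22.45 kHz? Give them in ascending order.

fs/2 = 22.45 kHz.
75.35 kHz mod fs = 30.45 kHz.
30.45 kHz > fs/2 = 22.45 kHz, folds to fs − 30.45 kHz = 14.45 kHz.
45.6 kHz mod fs = 0.7 kHz.
0.7 kHz ≤ fs/2 = 22.45 kHz, appears at 0.7 kHz.
91.05 kHz mod fs = 1.25 kHz.
1.25 kHz ≤ fs/2 = 22.45 kHz, appears at 1.25 kHz.
Distinct values: {0.7 kHz, 1.25 kHz, 14.45 kHz}.

0.7 kHz, 1.25 kHz, 14.45 kHz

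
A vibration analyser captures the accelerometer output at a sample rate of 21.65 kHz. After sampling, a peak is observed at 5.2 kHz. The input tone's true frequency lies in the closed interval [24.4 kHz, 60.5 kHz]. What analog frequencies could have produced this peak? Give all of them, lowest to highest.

Frequencies that alias to 5.2 kHz are k·fs ± 5.2 kHz for integer k ≥ 0.
k=0: 5.2 kHz.
k=1: 16.45 kHz, 26.85 kHz.
k=2: 38.1 kHz, 48.5 kHz.
k=3: 59.75 kHz, 70.15 kHz.
k=4: 81.4 kHz, 91.8 kHz.
Within [24.4 kHz, 60.5 kHz]: 26.85 kHz, 38.1 kHz, 48.5 kHz, 59.75 kHz.

26.85 kHz, 38.1 kHz, 48.5 kHz, 59.75 kHz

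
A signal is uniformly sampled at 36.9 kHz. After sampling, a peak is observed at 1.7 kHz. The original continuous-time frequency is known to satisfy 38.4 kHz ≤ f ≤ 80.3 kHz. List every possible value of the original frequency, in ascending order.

38.6 kHz, 72.1 kHz, 75.5 kHz

Frequencies that alias to 1.7 kHz are k·fs ± 1.7 kHz for integer k ≥ 0.
k=0: 1.7 kHz.
k=1: 35.2 kHz, 38.6 kHz.
k=2: 72.1 kHz, 75.5 kHz.
k=3: 109 kHz, 112.4 kHz.
Within [38.4 kHz, 80.3 kHz]: 38.6 kHz, 72.1 kHz, 75.5 kHz.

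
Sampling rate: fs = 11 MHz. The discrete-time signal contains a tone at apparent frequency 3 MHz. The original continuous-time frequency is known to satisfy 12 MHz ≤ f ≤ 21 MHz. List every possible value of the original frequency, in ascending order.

Frequencies that alias to 3 MHz are k·fs ± 3 MHz for integer k ≥ 0.
k=0: 3 MHz.
k=1: 8 MHz, 14 MHz.
k=2: 19 MHz, 25 MHz.
k=3: 30 MHz, 36 MHz.
Within [12 MHz, 21 MHz]: 14 MHz, 19 MHz.

14 MHz, 19 MHz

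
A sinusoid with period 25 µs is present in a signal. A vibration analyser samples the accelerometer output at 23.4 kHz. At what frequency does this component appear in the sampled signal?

T = 25 µs → f = 1/T = 40 kHz.
40 kHz mod fs = 16.6 kHz.
16.6 kHz > fs/2 = 11.7 kHz, folds to fs − 16.6 kHz = 6.8 kHz.

6.8 kHz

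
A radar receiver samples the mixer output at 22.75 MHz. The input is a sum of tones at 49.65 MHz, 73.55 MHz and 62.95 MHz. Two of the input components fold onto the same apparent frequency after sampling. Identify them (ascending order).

62.95 MHz, 73.55 MHz

fs/2 = 11.375 MHz.
49.65 MHz mod fs = 4.15 MHz.
4.15 MHz ≤ fs/2 = 11.375 MHz, appears at 4.15 MHz.
73.55 MHz mod fs = 5.3 MHz.
5.3 MHz ≤ fs/2 = 11.375 MHz, appears at 5.3 MHz.
62.95 MHz mod fs = 17.45 MHz.
17.45 MHz > fs/2 = 11.375 MHz, folds to fs − 17.45 MHz = 5.3 MHz.
62.95 MHz and 73.55 MHz both map to 5.3 MHz.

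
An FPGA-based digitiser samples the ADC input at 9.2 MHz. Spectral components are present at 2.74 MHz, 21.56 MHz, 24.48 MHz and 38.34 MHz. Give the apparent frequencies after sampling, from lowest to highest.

fs/2 = 4.6 MHz.
2.74 MHz ≤ fs/2 = 4.6 MHz, passes unchanged.
21.56 MHz mod fs = 3.16 MHz.
3.16 MHz ≤ fs/2 = 4.6 MHz, appears at 3.16 MHz.
24.48 MHz mod fs = 6.08 MHz.
6.08 MHz > fs/2 = 4.6 MHz, folds to fs − 6.08 MHz = 3.12 MHz.
38.34 MHz mod fs = 1.54 MHz.
1.54 MHz ≤ fs/2 = 4.6 MHz, appears at 1.54 MHz.
Distinct values: {1.54 MHz, 2.74 MHz, 3.12 MHz, 3.16 MHz}.

1.54 MHz, 2.74 MHz, 3.12 MHz, 3.16 MHz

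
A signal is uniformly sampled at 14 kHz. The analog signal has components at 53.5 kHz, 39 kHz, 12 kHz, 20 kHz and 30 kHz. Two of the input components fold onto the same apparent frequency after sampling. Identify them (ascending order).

fs/2 = 7 kHz.
53.5 kHz mod fs = 11.5 kHz.
11.5 kHz > fs/2 = 7 kHz, folds to fs − 11.5 kHz = 2.5 kHz.
39 kHz mod fs = 11 kHz.
11 kHz > fs/2 = 7 kHz, folds to fs − 11 kHz = 3 kHz.
12 kHz > fs/2 = 7 kHz, folds to fs − 12 kHz = 2 kHz.
20 kHz mod fs = 6 kHz.
6 kHz ≤ fs/2 = 7 kHz, appears at 6 kHz.
30 kHz mod fs = 2 kHz.
2 kHz ≤ fs/2 = 7 kHz, appears at 2 kHz.
12 kHz and 30 kHz both map to 2 kHz.

12 kHz, 30 kHz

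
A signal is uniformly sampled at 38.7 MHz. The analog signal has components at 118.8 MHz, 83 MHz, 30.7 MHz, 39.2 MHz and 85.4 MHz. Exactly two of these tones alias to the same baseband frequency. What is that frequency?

8 MHz

fs/2 = 19.35 MHz.
118.8 MHz mod fs = 2.7 MHz.
2.7 MHz ≤ fs/2 = 19.35 MHz, appears at 2.7 MHz.
83 MHz mod fs = 5.6 MHz.
5.6 MHz ≤ fs/2 = 19.35 MHz, appears at 5.6 MHz.
30.7 MHz > fs/2 = 19.35 MHz, folds to fs − 30.7 MHz = 8 MHz.
39.2 MHz mod fs = 0.5 MHz.
0.5 MHz ≤ fs/2 = 19.35 MHz, appears at 0.5 MHz.
85.4 MHz mod fs = 8 MHz.
8 MHz ≤ fs/2 = 19.35 MHz, appears at 8 MHz.
30.7 MHz and 85.4 MHz both map to 8 MHz.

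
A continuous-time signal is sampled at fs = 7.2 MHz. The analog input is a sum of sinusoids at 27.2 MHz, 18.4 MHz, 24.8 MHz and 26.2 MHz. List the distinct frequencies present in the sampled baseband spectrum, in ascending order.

fs/2 = 3.6 MHz.
27.2 MHz mod fs = 5.6 MHz.
5.6 MHz > fs/2 = 3.6 MHz, folds to fs − 5.6 MHz = 1.6 MHz.
18.4 MHz mod fs = 4 MHz.
4 MHz > fs/2 = 3.6 MHz, folds to fs − 4 MHz = 3.2 MHz.
24.8 MHz mod fs = 3.2 MHz.
3.2 MHz ≤ fs/2 = 3.6 MHz, appears at 3.2 MHz.
26.2 MHz mod fs = 4.6 MHz.
4.6 MHz > fs/2 = 3.6 MHz, folds to fs − 4.6 MHz = 2.6 MHz.
Distinct values: {1.6 MHz, 2.6 MHz, 3.2 MHz}.

1.6 MHz, 2.6 MHz, 3.2 MHz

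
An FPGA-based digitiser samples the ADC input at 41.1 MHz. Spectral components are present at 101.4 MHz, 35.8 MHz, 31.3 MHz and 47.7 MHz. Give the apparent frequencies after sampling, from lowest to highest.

5.3 MHz, 6.6 MHz, 9.8 MHz, 19.2 MHz

fs/2 = 20.55 MHz.
101.4 MHz mod fs = 19.2 MHz.
19.2 MHz ≤ fs/2 = 20.55 MHz, appears at 19.2 MHz.
35.8 MHz > fs/2 = 20.55 MHz, folds to fs − 35.8 MHz = 5.3 MHz.
31.3 MHz > fs/2 = 20.55 MHz, folds to fs − 31.3 MHz = 9.8 MHz.
47.7 MHz mod fs = 6.6 MHz.
6.6 MHz ≤ fs/2 = 20.55 MHz, appears at 6.6 MHz.
Distinct values: {5.3 MHz, 6.6 MHz, 9.8 MHz, 19.2 MHz}.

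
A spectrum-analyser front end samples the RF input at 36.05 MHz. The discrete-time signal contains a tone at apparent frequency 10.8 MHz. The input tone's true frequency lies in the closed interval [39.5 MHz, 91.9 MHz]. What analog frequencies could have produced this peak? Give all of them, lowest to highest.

46.85 MHz, 61.3 MHz, 82.9 MHz

Frequencies that alias to 10.8 MHz are k·fs ± 10.8 MHz for integer k ≥ 0.
k=0: 10.8 MHz.
k=1: 25.25 MHz, 46.85 MHz.
k=2: 61.3 MHz, 82.9 MHz.
k=3: 97.35 MHz, 118.95 MHz.
Within [39.5 MHz, 91.9 MHz]: 46.85 MHz, 61.3 MHz, 82.9 MHz.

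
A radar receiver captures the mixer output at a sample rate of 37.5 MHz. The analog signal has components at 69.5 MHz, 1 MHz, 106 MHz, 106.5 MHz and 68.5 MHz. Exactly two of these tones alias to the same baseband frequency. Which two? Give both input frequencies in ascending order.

68.5 MHz, 106 MHz

fs/2 = 18.75 MHz.
69.5 MHz mod fs = 32 MHz.
32 MHz > fs/2 = 18.75 MHz, folds to fs − 32 MHz = 5.5 MHz.
1 MHz ≤ fs/2 = 18.75 MHz, passes unchanged.
106 MHz mod fs = 31 MHz.
31 MHz > fs/2 = 18.75 MHz, folds to fs − 31 MHz = 6.5 MHz.
106.5 MHz mod fs = 31.5 MHz.
31.5 MHz > fs/2 = 18.75 MHz, folds to fs − 31.5 MHz = 6 MHz.
68.5 MHz mod fs = 31 MHz.
31 MHz > fs/2 = 18.75 MHz, folds to fs − 31 MHz = 6.5 MHz.
68.5 MHz and 106 MHz both map to 6.5 MHz.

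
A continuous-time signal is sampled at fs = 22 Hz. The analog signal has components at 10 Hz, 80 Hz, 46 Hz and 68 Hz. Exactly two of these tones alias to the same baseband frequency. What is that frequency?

fs/2 = 11 Hz.
10 Hz ≤ fs/2 = 11 Hz, passes unchanged.
80 Hz mod fs = 14 Hz.
14 Hz > fs/2 = 11 Hz, folds to fs − 14 Hz = 8 Hz.
46 Hz mod fs = 2 Hz.
2 Hz ≤ fs/2 = 11 Hz, appears at 2 Hz.
68 Hz mod fs = 2 Hz.
2 Hz ≤ fs/2 = 11 Hz, appears at 2 Hz.
46 Hz and 68 Hz both map to 2 Hz.

2 Hz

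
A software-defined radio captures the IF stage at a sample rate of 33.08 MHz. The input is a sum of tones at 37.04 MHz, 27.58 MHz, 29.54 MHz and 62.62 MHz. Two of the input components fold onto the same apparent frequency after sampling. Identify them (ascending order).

fs/2 = 16.54 MHz.
37.04 MHz mod fs = 3.96 MHz.
3.96 MHz ≤ fs/2 = 16.54 MHz, appears at 3.96 MHz.
27.58 MHz > fs/2 = 16.54 MHz, folds to fs − 27.58 MHz = 5.5 MHz.
29.54 MHz > fs/2 = 16.54 MHz, folds to fs − 29.54 MHz = 3.54 MHz.
62.62 MHz mod fs = 29.54 MHz.
29.54 MHz > fs/2 = 16.54 MHz, folds to fs − 29.54 MHz = 3.54 MHz.
29.54 MHz and 62.62 MHz both map to 3.54 MHz.

29.54 MHz, 62.62 MHz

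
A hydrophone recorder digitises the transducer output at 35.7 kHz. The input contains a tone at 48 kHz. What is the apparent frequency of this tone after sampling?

12.3 kHz

48 kHz mod fs = 12.3 kHz.
12.3 kHz ≤ fs/2 = 17.85 kHz, appears at 12.3 kHz.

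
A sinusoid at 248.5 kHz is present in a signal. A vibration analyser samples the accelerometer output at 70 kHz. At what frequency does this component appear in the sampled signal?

248.5 kHz mod fs = 38.5 kHz.
38.5 kHz > fs/2 = 35 kHz, folds to fs − 38.5 kHz = 31.5 kHz.

31.5 kHz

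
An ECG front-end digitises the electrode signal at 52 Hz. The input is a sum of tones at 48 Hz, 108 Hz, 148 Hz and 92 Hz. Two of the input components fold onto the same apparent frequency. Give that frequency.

4 Hz

fs/2 = 26 Hz.
48 Hz > fs/2 = 26 Hz, folds to fs − 48 Hz = 4 Hz.
108 Hz mod fs = 4 Hz.
4 Hz ≤ fs/2 = 26 Hz, appears at 4 Hz.
148 Hz mod fs = 44 Hz.
44 Hz > fs/2 = 26 Hz, folds to fs − 44 Hz = 8 Hz.
92 Hz mod fs = 40 Hz.
40 Hz > fs/2 = 26 Hz, folds to fs − 40 Hz = 12 Hz.
48 Hz and 108 Hz both map to 4 Hz.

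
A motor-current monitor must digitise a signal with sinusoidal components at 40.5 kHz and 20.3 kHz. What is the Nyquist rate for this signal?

Highest-frequency component: 40.5 kHz.
Nyquist rate = 2 × 40.5 kHz = 81 kHz.

81 kHz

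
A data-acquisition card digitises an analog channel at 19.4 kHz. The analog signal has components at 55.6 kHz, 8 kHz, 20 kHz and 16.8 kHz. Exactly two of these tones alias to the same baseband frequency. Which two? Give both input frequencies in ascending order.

16.8 kHz, 55.6 kHz

fs/2 = 9.7 kHz.
55.6 kHz mod fs = 16.8 kHz.
16.8 kHz > fs/2 = 9.7 kHz, folds to fs − 16.8 kHz = 2.6 kHz.
8 kHz ≤ fs/2 = 9.7 kHz, passes unchanged.
20 kHz mod fs = 0.6 kHz.
0.6 kHz ≤ fs/2 = 9.7 kHz, appears at 0.6 kHz.
16.8 kHz > fs/2 = 9.7 kHz, folds to fs − 16.8 kHz = 2.6 kHz.
16.8 kHz and 55.6 kHz both map to 2.6 kHz.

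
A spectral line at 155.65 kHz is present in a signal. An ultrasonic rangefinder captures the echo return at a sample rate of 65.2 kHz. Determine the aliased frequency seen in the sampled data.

155.65 kHz mod fs = 25.25 kHz.
25.25 kHz ≤ fs/2 = 32.6 kHz, appears at 25.25 kHz.

25.25 kHz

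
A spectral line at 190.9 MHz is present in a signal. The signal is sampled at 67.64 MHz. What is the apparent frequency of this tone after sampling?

12.02 MHz

190.9 MHz mod fs = 55.62 MHz.
55.62 MHz > fs/2 = 33.82 MHz, folds to fs − 55.62 MHz = 12.02 MHz.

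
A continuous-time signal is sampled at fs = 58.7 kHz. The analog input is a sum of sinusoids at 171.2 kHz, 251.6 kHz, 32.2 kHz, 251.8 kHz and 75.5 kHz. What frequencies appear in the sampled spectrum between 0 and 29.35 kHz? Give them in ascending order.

4.9 kHz, 16.8 kHz, 17 kHz, 26.5 kHz

fs/2 = 29.35 kHz.
171.2 kHz mod fs = 53.8 kHz.
53.8 kHz > fs/2 = 29.35 kHz, folds to fs − 53.8 kHz = 4.9 kHz.
251.6 kHz mod fs = 16.8 kHz.
16.8 kHz ≤ fs/2 = 29.35 kHz, appears at 16.8 kHz.
32.2 kHz > fs/2 = 29.35 kHz, folds to fs − 32.2 kHz = 26.5 kHz.
251.8 kHz mod fs = 17 kHz.
17 kHz ≤ fs/2 = 29.35 kHz, appears at 17 kHz.
75.5 kHz mod fs = 16.8 kHz.
16.8 kHz ≤ fs/2 = 29.35 kHz, appears at 16.8 kHz.
Distinct values: {4.9 kHz, 16.8 kHz, 17 kHz, 26.5 kHz}.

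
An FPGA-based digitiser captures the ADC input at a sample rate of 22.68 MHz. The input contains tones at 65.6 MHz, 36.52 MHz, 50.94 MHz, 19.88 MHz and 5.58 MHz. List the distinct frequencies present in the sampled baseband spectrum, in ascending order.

2.44 MHz, 2.8 MHz, 5.58 MHz, 8.84 MHz

fs/2 = 11.34 MHz.
65.6 MHz mod fs = 20.24 MHz.
20.24 MHz > fs/2 = 11.34 MHz, folds to fs − 20.24 MHz = 2.44 MHz.
36.52 MHz mod fs = 13.84 MHz.
13.84 MHz > fs/2 = 11.34 MHz, folds to fs − 13.84 MHz = 8.84 MHz.
50.94 MHz mod fs = 5.58 MHz.
5.58 MHz ≤ fs/2 = 11.34 MHz, appears at 5.58 MHz.
19.88 MHz > fs/2 = 11.34 MHz, folds to fs − 19.88 MHz = 2.8 MHz.
5.58 MHz ≤ fs/2 = 11.34 MHz, passes unchanged.
Distinct values: {2.44 MHz, 2.8 MHz, 5.58 MHz, 8.84 MHz}.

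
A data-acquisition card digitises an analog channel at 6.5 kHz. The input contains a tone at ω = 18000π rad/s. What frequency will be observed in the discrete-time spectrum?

2.5 kHz

ω = 18000π rad/s → f = ω/(2π) = 9000 Hz = 9 kHz.
9 kHz mod fs = 2.5 kHz.
2.5 kHz ≤ fs/2 = 3.25 kHz, appears at 2.5 kHz.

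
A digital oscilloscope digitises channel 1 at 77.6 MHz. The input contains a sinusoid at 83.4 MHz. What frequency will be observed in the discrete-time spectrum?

5.8 MHz

83.4 MHz mod fs = 5.8 MHz.
5.8 MHz ≤ fs/2 = 38.8 MHz, appears at 5.8 MHz.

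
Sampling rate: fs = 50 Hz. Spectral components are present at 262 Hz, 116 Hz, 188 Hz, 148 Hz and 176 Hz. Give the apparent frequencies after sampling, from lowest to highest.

fs/2 = 25 Hz.
262 Hz mod fs = 12 Hz.
12 Hz ≤ fs/2 = 25 Hz, appears at 12 Hz.
116 Hz mod fs = 16 Hz.
16 Hz ≤ fs/2 = 25 Hz, appears at 16 Hz.
188 Hz mod fs = 38 Hz.
38 Hz > fs/2 = 25 Hz, folds to fs − 38 Hz = 12 Hz.
148 Hz mod fs = 48 Hz.
48 Hz > fs/2 = 25 Hz, folds to fs − 48 Hz = 2 Hz.
176 Hz mod fs = 26 Hz.
26 Hz > fs/2 = 25 Hz, folds to fs − 26 Hz = 24 Hz.
Distinct values: {2 Hz, 12 Hz, 16 Hz, 24 Hz}.

2 Hz, 12 Hz, 16 Hz, 24 Hz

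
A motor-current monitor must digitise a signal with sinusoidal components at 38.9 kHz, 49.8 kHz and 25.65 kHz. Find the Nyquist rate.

Highest-frequency component: 49.8 kHz.
Nyquist rate = 2 × 49.8 kHz = 99.6 kHz.

99.6 kHz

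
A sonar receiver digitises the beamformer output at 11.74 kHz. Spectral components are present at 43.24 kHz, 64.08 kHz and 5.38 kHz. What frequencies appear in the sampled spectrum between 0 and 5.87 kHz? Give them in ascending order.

fs/2 = 5.87 kHz.
43.24 kHz mod fs = 8.02 kHz.
8.02 kHz > fs/2 = 5.87 kHz, folds to fs − 8.02 kHz = 3.72 kHz.
64.08 kHz mod fs = 5.38 kHz.
5.38 kHz ≤ fs/2 = 5.87 kHz, appears at 5.38 kHz.
5.38 kHz ≤ fs/2 = 5.87 kHz, passes unchanged.
Distinct values: {3.72 kHz, 5.38 kHz}.

3.72 kHz, 5.38 kHz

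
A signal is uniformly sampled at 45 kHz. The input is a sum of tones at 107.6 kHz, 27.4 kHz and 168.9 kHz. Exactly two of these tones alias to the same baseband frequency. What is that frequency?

17.6 kHz

fs/2 = 22.5 kHz.
107.6 kHz mod fs = 17.6 kHz.
17.6 kHz ≤ fs/2 = 22.5 kHz, appears at 17.6 kHz.
27.4 kHz > fs/2 = 22.5 kHz, folds to fs − 27.4 kHz = 17.6 kHz.
168.9 kHz mod fs = 33.9 kHz.
33.9 kHz > fs/2 = 22.5 kHz, folds to fs − 33.9 kHz = 11.1 kHz.
27.4 kHz and 107.6 kHz both map to 17.6 kHz.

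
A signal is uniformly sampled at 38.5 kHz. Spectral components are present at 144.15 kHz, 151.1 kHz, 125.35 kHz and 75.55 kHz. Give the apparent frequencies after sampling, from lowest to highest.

1.45 kHz, 2.9 kHz, 9.85 kHz

fs/2 = 19.25 kHz.
144.15 kHz mod fs = 28.65 kHz.
28.65 kHz > fs/2 = 19.25 kHz, folds to fs − 28.65 kHz = 9.85 kHz.
151.1 kHz mod fs = 35.6 kHz.
35.6 kHz > fs/2 = 19.25 kHz, folds to fs − 35.6 kHz = 2.9 kHz.
125.35 kHz mod fs = 9.85 kHz.
9.85 kHz ≤ fs/2 = 19.25 kHz, appears at 9.85 kHz.
75.55 kHz mod fs = 37.05 kHz.
37.05 kHz > fs/2 = 19.25 kHz, folds to fs − 37.05 kHz = 1.45 kHz.
Distinct values: {1.45 kHz, 2.9 kHz, 9.85 kHz}.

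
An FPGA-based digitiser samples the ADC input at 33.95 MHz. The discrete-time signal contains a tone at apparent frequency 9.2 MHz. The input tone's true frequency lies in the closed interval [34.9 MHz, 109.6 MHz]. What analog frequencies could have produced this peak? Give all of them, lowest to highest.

Frequencies that alias to 9.2 MHz are k·fs ± 9.2 MHz for integer k ≥ 0.
k=0: 9.2 MHz.
k=1: 24.75 MHz, 43.15 MHz.
k=2: 58.7 MHz, 77.1 MHz.
k=3: 92.65 MHz, 111.05 MHz.
k=4: 126.6 MHz, 145 MHz.
Within [34.9 MHz, 109.6 MHz]: 43.15 MHz, 58.7 MHz, 77.1 MHz, 92.65 MHz.

43.15 MHz, 58.7 MHz, 77.1 MHz, 92.65 MHz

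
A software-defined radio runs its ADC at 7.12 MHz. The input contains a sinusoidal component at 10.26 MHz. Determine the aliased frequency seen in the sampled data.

3.14 MHz

10.26 MHz mod fs = 3.14 MHz.
3.14 MHz ≤ fs/2 = 3.56 MHz, appears at 3.14 MHz.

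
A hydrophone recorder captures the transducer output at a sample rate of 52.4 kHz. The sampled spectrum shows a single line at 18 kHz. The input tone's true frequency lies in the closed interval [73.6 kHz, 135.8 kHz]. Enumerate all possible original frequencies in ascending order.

86.8 kHz, 122.8 kHz

Frequencies that alias to 18 kHz are k·fs ± 18 kHz for integer k ≥ 0.
k=0: 18 kHz.
k=1: 34.4 kHz, 70.4 kHz.
k=2: 86.8 kHz, 122.8 kHz.
k=3: 139.2 kHz, 175.2 kHz.
Within [73.6 kHz, 135.8 kHz]: 86.8 kHz, 122.8 kHz.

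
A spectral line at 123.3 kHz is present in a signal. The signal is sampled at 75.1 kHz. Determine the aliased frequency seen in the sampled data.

123.3 kHz mod fs = 48.2 kHz.
48.2 kHz > fs/2 = 37.55 kHz, folds to fs − 48.2 kHz = 26.9 kHz.

26.9 kHz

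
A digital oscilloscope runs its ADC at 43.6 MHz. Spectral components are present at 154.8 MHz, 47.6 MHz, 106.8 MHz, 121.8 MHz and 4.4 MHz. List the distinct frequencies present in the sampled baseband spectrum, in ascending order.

4 MHz, 4.4 MHz, 9 MHz, 19.6 MHz

fs/2 = 21.8 MHz.
154.8 MHz mod fs = 24 MHz.
24 MHz > fs/2 = 21.8 MHz, folds to fs − 24 MHz = 19.6 MHz.
47.6 MHz mod fs = 4 MHz.
4 MHz ≤ fs/2 = 21.8 MHz, appears at 4 MHz.
106.8 MHz mod fs = 19.6 MHz.
19.6 MHz ≤ fs/2 = 21.8 MHz, appears at 19.6 MHz.
121.8 MHz mod fs = 34.6 MHz.
34.6 MHz > fs/2 = 21.8 MHz, folds to fs − 34.6 MHz = 9 MHz.
4.4 MHz ≤ fs/2 = 21.8 MHz, passes unchanged.
Distinct values: {4 MHz, 4.4 MHz, 9 MHz, 19.6 MHz}.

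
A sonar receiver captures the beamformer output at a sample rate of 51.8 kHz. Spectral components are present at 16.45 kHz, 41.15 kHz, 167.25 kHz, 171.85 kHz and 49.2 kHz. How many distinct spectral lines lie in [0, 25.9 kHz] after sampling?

fs/2 = 25.9 kHz.
16.45 kHz ≤ fs/2 = 25.9 kHz, passes unchanged.
41.15 kHz > fs/2 = 25.9 kHz, folds to fs − 41.15 kHz = 10.65 kHz.
167.25 kHz mod fs = 11.85 kHz.
11.85 kHz ≤ fs/2 = 25.9 kHz, appears at 11.85 kHz.
171.85 kHz mod fs = 16.45 kHz.
16.45 kHz ≤ fs/2 = 25.9 kHz, appears at 16.45 kHz.
49.2 kHz > fs/2 = 25.9 kHz, folds to fs − 49.2 kHz = 2.6 kHz.
Distinct values: {2.6 kHz, 10.65 kHz, 11.85 kHz, 16.45 kHz} → 4.

4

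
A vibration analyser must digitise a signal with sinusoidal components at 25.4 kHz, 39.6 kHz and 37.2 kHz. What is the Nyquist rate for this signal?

Highest-frequency component: 39.6 kHz.
Nyquist rate = 2 × 39.6 kHz = 79.2 kHz.

79.2 kHz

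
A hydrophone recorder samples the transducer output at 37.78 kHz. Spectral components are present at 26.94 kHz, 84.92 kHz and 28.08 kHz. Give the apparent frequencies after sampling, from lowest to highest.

fs/2 = 18.89 kHz.
26.94 kHz > fs/2 = 18.89 kHz, folds to fs − 26.94 kHz = 10.84 kHz.
84.92 kHz mod fs = 9.36 kHz.
9.36 kHz ≤ fs/2 = 18.89 kHz, appears at 9.36 kHz.
28.08 kHz > fs/2 = 18.89 kHz, folds to fs − 28.08 kHz = 9.7 kHz.
Distinct values: {9.36 kHz, 9.7 kHz, 10.84 kHz}.

9.36 kHz, 9.7 kHz, 10.84 kHz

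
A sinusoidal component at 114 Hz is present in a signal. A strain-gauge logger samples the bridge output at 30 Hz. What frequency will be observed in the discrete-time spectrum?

6 Hz

114 Hz mod fs = 24 Hz.
24 Hz > fs/2 = 15 Hz, folds to fs − 24 Hz = 6 Hz.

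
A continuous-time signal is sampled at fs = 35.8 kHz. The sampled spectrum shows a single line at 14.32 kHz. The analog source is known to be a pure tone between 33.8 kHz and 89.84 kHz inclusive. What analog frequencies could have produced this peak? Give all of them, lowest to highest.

50.12 kHz, 57.28 kHz, 85.92 kHz

Frequencies that alias to 14.32 kHz are k·fs ± 14.32 kHz for integer k ≥ 0.
k=0: 14.32 kHz.
k=1: 21.48 kHz, 50.12 kHz.
k=2: 57.28 kHz, 85.92 kHz.
k=3: 93.08 kHz, 121.72 kHz.
Within [33.8 kHz, 89.84 kHz]: 50.12 kHz, 57.28 kHz, 85.92 kHz.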